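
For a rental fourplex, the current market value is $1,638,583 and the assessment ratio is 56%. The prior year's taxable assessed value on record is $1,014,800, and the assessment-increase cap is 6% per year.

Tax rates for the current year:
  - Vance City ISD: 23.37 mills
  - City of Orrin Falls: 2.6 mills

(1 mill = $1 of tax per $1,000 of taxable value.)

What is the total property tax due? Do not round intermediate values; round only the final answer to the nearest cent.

Uncapped assessed value = $1,638,583 × 0.56 = $917,606.48
Cap limit = $1,014,800 × 1.06 = $1,075,688
Taxable assessed value = min($917,606.48, $1,075,688) = $917,606.48 (cap does not bind)
Vance City ISD: $917,606.48 × 0.02337 = $21,444.4634376
City of Orrin Falls: $917,606.48 × 0.0026 = $2,385.776848
Total = $23,830.2402856

$23,830.24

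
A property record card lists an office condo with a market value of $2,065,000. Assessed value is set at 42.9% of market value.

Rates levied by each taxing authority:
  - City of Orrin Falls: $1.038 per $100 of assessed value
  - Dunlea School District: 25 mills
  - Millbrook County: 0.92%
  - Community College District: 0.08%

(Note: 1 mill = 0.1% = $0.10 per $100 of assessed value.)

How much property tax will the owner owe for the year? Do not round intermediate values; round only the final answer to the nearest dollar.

Assessed value = $2,065,000 × 0.429 = $885,885
City of Orrin Falls: $885,885 × 0.01038 = $9,195.4863
Dunlea School District: $885,885 × 0.025 = $22,147.125
Millbrook County: $885,885 × 0.0092 = $8,150.142
Community College District: $885,885 × 0.0008 = $708.708
Total = $40,201.4613

$40,201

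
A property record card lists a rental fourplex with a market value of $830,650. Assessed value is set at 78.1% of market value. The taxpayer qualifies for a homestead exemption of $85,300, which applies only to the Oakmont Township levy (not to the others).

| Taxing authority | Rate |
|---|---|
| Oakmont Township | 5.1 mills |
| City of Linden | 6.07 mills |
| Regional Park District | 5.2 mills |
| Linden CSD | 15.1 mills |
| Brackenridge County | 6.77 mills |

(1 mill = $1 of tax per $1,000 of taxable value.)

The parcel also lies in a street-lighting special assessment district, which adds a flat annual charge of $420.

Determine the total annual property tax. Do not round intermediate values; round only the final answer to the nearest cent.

$24,792.70

Assessed value = $830,650 × 0.781 = $648,737.65
Oakmont Township: ($648,737.65 − $85,300) × 0.0051 = $563,437.65 × 0.0051 = $2,873.532015
City of Linden: $648,737.65 × 0.00607 = $3,937.8375355
Regional Park District: $648,737.65 × 0.0052 = $3,373.43578
Linden CSD: $648,737.65 × 0.0151 = $9,795.938515
Brackenridge County: $648,737.65 × 0.00677 = $4,391.9538905
Levies subtotal = $24,372.697736
Total = $24,372.697736 + $420 = $24,792.697736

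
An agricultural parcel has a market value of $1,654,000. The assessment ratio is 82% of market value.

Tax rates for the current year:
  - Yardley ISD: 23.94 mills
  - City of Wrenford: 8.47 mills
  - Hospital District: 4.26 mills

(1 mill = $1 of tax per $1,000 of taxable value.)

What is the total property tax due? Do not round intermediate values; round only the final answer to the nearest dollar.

Assessed value = $1,654,000 × 0.82 = $1,356,280
Yardley ISD: $1,356,280 × 0.02394 = $32,469.3432
City of Wrenford: $1,356,280 × 0.00847 = $11,487.6916
Hospital District: $1,356,280 × 0.00426 = $5,777.7528
Total = $32,469.3432 + $11,487.6916 + $5,777.7528 = $49,734.7876

$49,735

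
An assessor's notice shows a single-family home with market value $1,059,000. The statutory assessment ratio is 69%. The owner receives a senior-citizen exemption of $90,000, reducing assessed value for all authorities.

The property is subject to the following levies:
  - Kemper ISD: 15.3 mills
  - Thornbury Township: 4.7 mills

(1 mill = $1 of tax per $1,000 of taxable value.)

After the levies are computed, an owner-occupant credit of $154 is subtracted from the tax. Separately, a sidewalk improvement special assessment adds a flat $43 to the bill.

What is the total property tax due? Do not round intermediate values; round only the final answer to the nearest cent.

$12,703.20

Assessed value = $1,059,000 × 0.69 = $730,710
Taxable value = $730,710 − $90,000 = $640,710
Kemper ISD: $640,710 × 0.0153 = $9,802.863
Thornbury Township: $640,710 × 0.0047 = $3,011.337
Levies subtotal = $12,814.2
After credit = $12,814.2 − $154 = $12,660.2
Total = $12,660.2 + $43 = $12,703.2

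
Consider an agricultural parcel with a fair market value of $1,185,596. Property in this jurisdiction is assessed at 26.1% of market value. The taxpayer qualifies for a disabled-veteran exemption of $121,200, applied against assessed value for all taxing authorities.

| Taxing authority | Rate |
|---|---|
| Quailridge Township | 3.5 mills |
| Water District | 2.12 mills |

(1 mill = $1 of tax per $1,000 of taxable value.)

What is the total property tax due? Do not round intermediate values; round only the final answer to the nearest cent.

Assessed value = $1,185,596 × 0.261 = $309,440.556
Taxable value = $309,440.556 − $121,200 = $188,240.556
Quailridge Township: $188,240.556 × 0.0035 = $658.841946
Water District: $188,240.556 × 0.00212 = $399.06997872
Total = $658.841946 + $399.06997872 = $1,057.91192472

$1,057.91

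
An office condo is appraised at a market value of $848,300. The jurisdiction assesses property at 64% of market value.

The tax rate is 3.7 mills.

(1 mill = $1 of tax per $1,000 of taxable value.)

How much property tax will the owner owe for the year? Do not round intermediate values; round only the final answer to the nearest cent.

$2,008.77

Assessed value = $848,300 × 0.64 = $542,912
Tax = $542,912 × 0.0037 = $2,008.7744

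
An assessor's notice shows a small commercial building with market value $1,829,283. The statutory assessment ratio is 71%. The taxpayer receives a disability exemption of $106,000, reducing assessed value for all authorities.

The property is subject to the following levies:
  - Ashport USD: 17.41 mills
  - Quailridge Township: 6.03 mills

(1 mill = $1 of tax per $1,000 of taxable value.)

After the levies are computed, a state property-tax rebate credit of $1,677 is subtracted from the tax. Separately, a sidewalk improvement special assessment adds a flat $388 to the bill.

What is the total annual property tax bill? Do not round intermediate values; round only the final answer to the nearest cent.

$26,670.02

Assessed value = $1,829,283 × 0.71 = $1,298,790.93
Taxable value = $1,298,790.93 − $106,000 = $1,192,790.93
Ashport USD: $1,192,790.93 × 0.01741 = $20,766.4900913
Quailridge Township: $1,192,790.93 × 0.00603 = $7,192.5293079
Levies subtotal = $27,959.0193992
After credit = $27,959.0193992 − $1,677 = $26,282.0193992
Total = $26,282.0193992 + $388 = $26,670.0193992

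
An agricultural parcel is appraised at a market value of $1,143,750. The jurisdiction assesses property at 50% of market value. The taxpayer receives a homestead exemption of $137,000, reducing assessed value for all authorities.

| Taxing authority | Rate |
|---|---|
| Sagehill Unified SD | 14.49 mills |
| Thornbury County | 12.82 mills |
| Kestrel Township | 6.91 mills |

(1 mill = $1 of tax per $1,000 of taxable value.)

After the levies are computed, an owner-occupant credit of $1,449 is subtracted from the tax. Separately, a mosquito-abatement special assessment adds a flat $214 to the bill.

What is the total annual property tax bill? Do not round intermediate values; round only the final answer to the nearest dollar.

$13,646

Assessed value = $1,143,750 × 0.5 = $571,875
Taxable value = $571,875 − $137,000 = $434,875
Sagehill Unified SD: $434,875 × 0.01449 = $6,301.33875
Thornbury County: $434,875 × 0.01282 = $5,575.0975
Kestrel Township: $434,875 × 0.00691 = $3,004.98625
Levies subtotal = $14,881.4225
After credit = $14,881.4225 − $1,449 = $13,432.4225
Total = $13,432.4225 + $214 = $13,646.4225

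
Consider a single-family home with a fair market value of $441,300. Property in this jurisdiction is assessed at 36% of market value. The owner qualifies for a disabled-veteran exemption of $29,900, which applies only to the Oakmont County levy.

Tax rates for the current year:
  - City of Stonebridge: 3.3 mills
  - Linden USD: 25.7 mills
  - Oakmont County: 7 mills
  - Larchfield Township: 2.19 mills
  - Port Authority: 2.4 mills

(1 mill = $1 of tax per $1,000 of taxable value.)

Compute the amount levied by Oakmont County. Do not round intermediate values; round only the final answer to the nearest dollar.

Assessed value = $441,300 × 0.36 = $158,868
Oakmont County taxable value = $158,868 − $29,900 = $128,968
Oakmont County levy = $128,968 × 0.007 = $902.776

$903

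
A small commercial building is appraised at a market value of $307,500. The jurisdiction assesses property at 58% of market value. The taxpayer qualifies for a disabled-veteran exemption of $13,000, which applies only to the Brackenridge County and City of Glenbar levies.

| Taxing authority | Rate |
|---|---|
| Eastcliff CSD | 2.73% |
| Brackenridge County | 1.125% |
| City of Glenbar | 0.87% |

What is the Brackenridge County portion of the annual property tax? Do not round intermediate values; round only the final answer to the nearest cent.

Assessed value = $307,500 × 0.58 = $178,350
Brackenridge County taxable value = $178,350 − $13,000 = $165,350
Brackenridge County levy = $165,350 × 0.01125 = $1,860.1875

$1,860.19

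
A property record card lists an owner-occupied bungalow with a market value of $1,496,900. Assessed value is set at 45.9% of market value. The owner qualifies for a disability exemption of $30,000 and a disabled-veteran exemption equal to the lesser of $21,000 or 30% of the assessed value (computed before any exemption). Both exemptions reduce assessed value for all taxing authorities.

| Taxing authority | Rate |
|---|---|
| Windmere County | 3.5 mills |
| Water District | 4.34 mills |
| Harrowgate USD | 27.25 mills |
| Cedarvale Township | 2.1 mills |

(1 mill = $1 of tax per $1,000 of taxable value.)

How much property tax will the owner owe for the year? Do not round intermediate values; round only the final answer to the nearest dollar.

Assessed value = $1,496,900 × 0.459 = $687,077.1
Disabled-veteran exemption = min($21,000, 30% × $687,077.1) = min($21,000, $206,123.13) = $21,000 (dollar cap binds)
Taxable value = $687,077.1 − $30,000 − $21,000 = $636,077.1
Windmere County: $636,077.1 × 0.0035 = $2,226.26985
Water District: $636,077.1 × 0.00434 = $2,760.574614
Harrowgate USD: $636,077.1 × 0.02725 = $17,333.100975
Cedarvale Township: $636,077.1 × 0.0021 = $1,335.76191
Total = $23,655.707349

$23,656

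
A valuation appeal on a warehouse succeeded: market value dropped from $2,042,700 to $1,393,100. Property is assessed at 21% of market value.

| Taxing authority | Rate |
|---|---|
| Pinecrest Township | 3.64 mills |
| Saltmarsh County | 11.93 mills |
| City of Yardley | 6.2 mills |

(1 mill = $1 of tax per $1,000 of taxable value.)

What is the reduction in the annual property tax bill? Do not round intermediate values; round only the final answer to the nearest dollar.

$2,970

Old assessed value = $2,042,700 × 0.21 = $428,967
New assessed value = $1,393,100 × 0.21 = $292,551
Combined rate = 0.00364 + 0.01193 + 0.0062 = 0.02177
Old tax = $428,967 × 0.02177 = $9,338.61159
New tax = $292,551 × 0.02177 = $6,368.83527
Reduction = $9,338.61159 − $6,368.83527 = $2,969.77632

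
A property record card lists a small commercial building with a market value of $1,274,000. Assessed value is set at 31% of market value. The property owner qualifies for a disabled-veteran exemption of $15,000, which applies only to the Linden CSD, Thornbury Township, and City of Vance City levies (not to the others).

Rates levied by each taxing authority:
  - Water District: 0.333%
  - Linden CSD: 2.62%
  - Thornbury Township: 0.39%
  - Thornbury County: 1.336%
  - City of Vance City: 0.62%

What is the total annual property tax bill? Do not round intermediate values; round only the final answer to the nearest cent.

$20,383.37

Assessed value = $1,274,000 × 0.31 = $394,940
Water District: $394,940 × 0.00333 = $1,315.1502
Linden CSD: ($394,940 − $15,000) × 0.0262 = $379,940 × 0.0262 = $9,954.428
Thornbury Township: ($394,940 − $15,000) × 0.0039 = $379,940 × 0.0039 = $1,481.766
Thornbury County: $394,940 × 0.01336 = $5,276.3984
City of Vance City: ($394,940 − $15,000) × 0.0062 = $379,940 × 0.0062 = $2,355.628
Total = $20,383.3706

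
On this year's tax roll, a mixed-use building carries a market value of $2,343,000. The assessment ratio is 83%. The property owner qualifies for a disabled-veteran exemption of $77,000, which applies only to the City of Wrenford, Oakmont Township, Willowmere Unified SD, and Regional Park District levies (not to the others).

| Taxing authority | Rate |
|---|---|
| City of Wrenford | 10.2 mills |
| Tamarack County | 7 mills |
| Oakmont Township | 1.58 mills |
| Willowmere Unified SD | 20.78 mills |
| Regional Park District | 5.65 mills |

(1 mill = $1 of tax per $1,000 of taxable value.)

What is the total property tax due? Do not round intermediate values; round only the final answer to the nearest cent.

$84,977.26

Assessed value = $2,343,000 × 0.83 = $1,944,690
City of Wrenford: ($1,944,690 − $77,000) × 0.0102 = $1,867,690 × 0.0102 = $19,050.438
Tamarack County: $1,944,690 × 0.007 = $13,612.83
Oakmont Township: ($1,944,690 − $77,000) × 0.00158 = $1,867,690 × 0.00158 = $2,950.9502
Willowmere Unified SD: ($1,944,690 − $77,000) × 0.02078 = $1,867,690 × 0.02078 = $38,810.5982
Regional Park District: ($1,944,690 − $77,000) × 0.00565 = $1,867,690 × 0.00565 = $10,552.4485
Total = $84,977.2649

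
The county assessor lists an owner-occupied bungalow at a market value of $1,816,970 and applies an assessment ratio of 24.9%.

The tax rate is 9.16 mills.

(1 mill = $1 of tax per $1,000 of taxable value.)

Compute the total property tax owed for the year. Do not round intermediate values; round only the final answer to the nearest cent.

Assessed value = $1,816,970 × 0.249 = $452,425.53
Tax = $452,425.53 × 0.00916 = $4,144.2178548

$4,144.22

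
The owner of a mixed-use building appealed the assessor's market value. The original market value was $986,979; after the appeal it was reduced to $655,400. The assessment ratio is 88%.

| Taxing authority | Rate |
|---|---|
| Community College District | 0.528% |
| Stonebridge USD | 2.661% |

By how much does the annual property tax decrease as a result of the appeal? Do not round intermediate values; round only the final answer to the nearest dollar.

$9,305

Old assessed value = $986,979 × 0.88 = $868,541.52
New assessed value = $655,400 × 0.88 = $576,752
Combined rate = 0.00528 + 0.02661 = 0.03189
Old tax = $868,541.52 × 0.03189 = $27,697.7890728
New tax = $576,752 × 0.03189 = $18,392.62128
Reduction = $27,697.7890728 − $18,392.62128 = $9,305.1677928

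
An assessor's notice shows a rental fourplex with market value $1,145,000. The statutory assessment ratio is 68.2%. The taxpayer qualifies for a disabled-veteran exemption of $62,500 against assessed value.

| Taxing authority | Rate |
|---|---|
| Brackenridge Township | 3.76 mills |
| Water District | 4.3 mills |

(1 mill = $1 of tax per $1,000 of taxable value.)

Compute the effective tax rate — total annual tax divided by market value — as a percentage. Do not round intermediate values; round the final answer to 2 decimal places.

0.51%

Assessed value = $1,145,000 × 0.682 = $780,890
Taxable value = $780,890 − $62,500 = $718,390
Brackenridge Township: $718,390 × 0.00376 = $2,701.1464
Water District: $718,390 × 0.0043 = $3,089.077
Total tax = $5,790.2234
Effective rate = $5,790.2234 ÷ $1,145,000 = 0.51% of market value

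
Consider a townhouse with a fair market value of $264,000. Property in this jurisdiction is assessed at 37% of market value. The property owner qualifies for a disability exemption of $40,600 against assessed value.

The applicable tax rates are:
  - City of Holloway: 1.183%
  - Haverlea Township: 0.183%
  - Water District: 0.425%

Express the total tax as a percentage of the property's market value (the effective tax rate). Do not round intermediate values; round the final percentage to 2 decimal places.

0.39%

Assessed value = $264,000 × 0.37 = $97,680
Taxable value = $97,680 − $40,600 = $57,080
City of Holloway: $57,080 × 0.01183 = $675.2564
Haverlea Township: $57,080 × 0.00183 = $104.4564
Water District: $57,080 × 0.00425 = $242.59
Total tax = $1,022.3028
Effective rate = $1,022.3028 ÷ $264,000 = 0.39% of market value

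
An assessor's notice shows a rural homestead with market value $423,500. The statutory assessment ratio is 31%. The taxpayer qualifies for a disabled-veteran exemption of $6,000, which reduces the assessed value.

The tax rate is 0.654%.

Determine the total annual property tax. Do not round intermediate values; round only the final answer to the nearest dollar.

Assessed value = $423,500 × 0.31 = $131,285
Taxable value = $131,285 − $6,000 = $125,285
Tax = $125,285 × 0.00654 = $819.3639

$819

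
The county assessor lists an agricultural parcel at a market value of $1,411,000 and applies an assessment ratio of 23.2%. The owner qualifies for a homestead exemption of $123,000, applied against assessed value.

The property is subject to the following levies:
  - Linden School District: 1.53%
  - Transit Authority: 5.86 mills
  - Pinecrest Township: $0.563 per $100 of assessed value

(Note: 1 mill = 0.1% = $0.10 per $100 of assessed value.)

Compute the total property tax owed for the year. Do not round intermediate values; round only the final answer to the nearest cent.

$5,474.59

Assessed value = $1,411,000 × 0.232 = $327,352
Taxable value = $327,352 − $123,000 = $204,352
Linden School District: $204,352 × 0.0153 = $3,126.5856
Transit Authority: $204,352 × 0.00586 = $1,197.50272
Pinecrest Township: $204,352 × 0.00563 = $1,150.50176
Total = $5,474.59008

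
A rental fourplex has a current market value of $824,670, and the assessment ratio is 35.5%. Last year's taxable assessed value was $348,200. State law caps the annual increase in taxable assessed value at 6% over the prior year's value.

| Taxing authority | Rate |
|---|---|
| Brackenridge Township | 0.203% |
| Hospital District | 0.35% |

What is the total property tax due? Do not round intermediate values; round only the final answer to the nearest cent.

$1,618.95

Uncapped assessed value = $824,670 × 0.355 = $292,757.85
Cap limit = $348,200 × 1.06 = $369,092
Taxable assessed value = min($292,757.85, $369,092) = $292,757.85 (cap does not bind)
Brackenridge Township: $292,757.85 × 0.00203 = $594.2984355
Hospital District: $292,757.85 × 0.0035 = $1,024.652475
Total = $1,618.9509105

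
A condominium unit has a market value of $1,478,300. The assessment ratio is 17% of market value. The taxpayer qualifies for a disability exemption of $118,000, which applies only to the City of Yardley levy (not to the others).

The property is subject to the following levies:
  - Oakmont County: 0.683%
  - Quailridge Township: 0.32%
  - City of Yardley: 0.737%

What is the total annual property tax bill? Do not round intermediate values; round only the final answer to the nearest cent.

$3,503.15

Assessed value = $1,478,300 × 0.17 = $251,311
Oakmont County: $251,311 × 0.00683 = $1,716.45413
Quailridge Township: $251,311 × 0.0032 = $804.1952
City of Yardley: ($251,311 − $118,000) × 0.00737 = $133,311 × 0.00737 = $982.50207
Total = $3,503.1514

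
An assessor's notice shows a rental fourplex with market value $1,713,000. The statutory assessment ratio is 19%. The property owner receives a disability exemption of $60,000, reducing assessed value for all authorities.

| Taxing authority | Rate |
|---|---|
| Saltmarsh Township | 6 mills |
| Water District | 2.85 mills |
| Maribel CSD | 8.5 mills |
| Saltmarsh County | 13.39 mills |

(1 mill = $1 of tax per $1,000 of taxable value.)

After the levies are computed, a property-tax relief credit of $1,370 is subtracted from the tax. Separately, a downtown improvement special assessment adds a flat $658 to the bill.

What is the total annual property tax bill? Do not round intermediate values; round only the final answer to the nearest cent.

$7,448.55

Assessed value = $1,713,000 × 0.19 = $325,470
Taxable value = $325,470 − $60,000 = $265,470
Saltmarsh Township: $265,470 × 0.006 = $1,592.82
Water District: $265,470 × 0.00285 = $756.5895
Maribel CSD: $265,470 × 0.0085 = $2,256.495
Saltmarsh County: $265,470 × 0.01339 = $3,554.6433
Levies subtotal = $8,160.5478
After credit = $8,160.5478 − $1,370 = $6,790.5478
Total = $6,790.5478 + $658 = $7,448.5478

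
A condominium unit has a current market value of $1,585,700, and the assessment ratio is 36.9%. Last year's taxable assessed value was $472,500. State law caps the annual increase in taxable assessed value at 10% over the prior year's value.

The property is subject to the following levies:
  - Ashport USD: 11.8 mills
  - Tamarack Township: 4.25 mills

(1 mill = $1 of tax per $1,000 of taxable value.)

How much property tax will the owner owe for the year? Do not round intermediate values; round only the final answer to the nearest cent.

$8,341.99

Uncapped assessed value = $1,585,700 × 0.369 = $585,123.3
Cap limit = $472,500 × 1.1 = $519,750
Taxable assessed value = min($585,123.3, $519,750) = $519,750 (cap binds)
Ashport USD: $519,750 × 0.0118 = $6,133.05
Tamarack Township: $519,750 × 0.00425 = $2,208.9375
Total = $8,341.9875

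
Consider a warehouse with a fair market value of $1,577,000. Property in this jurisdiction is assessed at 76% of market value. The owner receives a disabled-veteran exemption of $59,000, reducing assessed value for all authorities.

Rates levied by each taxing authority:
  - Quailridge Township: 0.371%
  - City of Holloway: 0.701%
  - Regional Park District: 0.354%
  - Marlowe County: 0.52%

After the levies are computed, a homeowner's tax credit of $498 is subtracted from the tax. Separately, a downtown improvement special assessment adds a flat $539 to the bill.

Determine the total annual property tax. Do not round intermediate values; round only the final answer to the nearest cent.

Assessed value = $1,577,000 × 0.76 = $1,198,520
Taxable value = $1,198,520 − $59,000 = $1,139,520
Quailridge Township: $1,139,520 × 0.00371 = $4,227.6192
City of Holloway: $1,139,520 × 0.00701 = $7,988.0352
Regional Park District: $1,139,520 × 0.00354 = $4,033.9008
Marlowe County: $1,139,520 × 0.0052 = $5,925.504
Levies subtotal = $22,175.0592
After credit = $22,175.0592 − $498 = $21,677.0592
Total = $21,677.0592 + $539 = $22,216.0592

$22,216.06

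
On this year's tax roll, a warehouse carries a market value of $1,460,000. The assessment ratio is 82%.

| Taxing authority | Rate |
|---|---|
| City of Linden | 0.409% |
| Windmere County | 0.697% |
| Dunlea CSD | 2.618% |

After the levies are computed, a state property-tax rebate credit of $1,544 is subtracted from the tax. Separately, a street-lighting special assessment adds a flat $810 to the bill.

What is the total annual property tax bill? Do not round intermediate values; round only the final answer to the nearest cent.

$43,849.73

Assessed value = $1,460,000 × 0.82 = $1,197,200
City of Linden: $1,197,200 × 0.00409 = $4,896.548
Windmere County: $1,197,200 × 0.00697 = $8,344.484
Dunlea CSD: $1,197,200 × 0.02618 = $31,342.696
Levies subtotal = $44,583.728
After credit = $44,583.728 − $1,544 = $43,039.728
Total = $43,039.728 + $810 = $43,849.728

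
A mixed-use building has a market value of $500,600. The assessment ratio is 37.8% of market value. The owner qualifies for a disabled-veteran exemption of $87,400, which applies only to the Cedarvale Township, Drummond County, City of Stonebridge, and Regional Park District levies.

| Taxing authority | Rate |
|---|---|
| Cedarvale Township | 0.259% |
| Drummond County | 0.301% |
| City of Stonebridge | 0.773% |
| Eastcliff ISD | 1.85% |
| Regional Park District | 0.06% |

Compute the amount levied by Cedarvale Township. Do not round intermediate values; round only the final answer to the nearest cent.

$263.73

Assessed value = $500,600 × 0.378 = $189,226.8
Cedarvale Township taxable value = $189,226.8 − $87,400 = $101,826.8
Cedarvale Township levy = $101,826.8 × 0.00259 = $263.731412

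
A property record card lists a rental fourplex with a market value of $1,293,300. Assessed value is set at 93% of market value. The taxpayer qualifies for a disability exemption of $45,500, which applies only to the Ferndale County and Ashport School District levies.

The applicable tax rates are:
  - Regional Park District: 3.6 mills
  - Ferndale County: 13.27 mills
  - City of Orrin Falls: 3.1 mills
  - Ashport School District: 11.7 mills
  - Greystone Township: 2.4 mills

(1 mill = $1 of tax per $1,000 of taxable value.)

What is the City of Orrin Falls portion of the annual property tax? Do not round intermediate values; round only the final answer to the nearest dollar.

$3,729

Assessed value = $1,293,300 × 0.93 = $1,202,769
City of Orrin Falls taxable value = $1,202,769 (exemption does not apply)
City of Orrin Falls levy = $1,202,769 × 0.0031 = $3,728.5839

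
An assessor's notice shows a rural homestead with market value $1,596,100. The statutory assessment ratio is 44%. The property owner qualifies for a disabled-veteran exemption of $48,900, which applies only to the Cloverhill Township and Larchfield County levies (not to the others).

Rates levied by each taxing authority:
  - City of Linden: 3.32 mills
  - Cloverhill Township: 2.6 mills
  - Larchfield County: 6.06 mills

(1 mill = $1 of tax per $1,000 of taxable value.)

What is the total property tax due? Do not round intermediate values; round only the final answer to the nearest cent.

Assessed value = $1,596,100 × 0.44 = $702,284
City of Linden: $702,284 × 0.00332 = $2,331.58288
Cloverhill Township: ($702,284 − $48,900) × 0.0026 = $653,384 × 0.0026 = $1,698.7984
Larchfield County: ($702,284 − $48,900) × 0.00606 = $653,384 × 0.00606 = $3,959.50704
Total = $7,989.88832

$7,989.89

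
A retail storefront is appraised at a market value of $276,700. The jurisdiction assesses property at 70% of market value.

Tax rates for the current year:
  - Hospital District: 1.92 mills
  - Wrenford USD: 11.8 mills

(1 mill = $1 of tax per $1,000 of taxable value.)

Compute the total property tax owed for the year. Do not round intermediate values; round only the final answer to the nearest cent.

$2,657.43

Assessed value = $276,700 × 0.7 = $193,690
Hospital District: $193,690 × 0.00192 = $371.8848
Wrenford USD: $193,690 × 0.0118 = $2,285.542
Total = $371.8848 + $2,285.542 = $2,657.4268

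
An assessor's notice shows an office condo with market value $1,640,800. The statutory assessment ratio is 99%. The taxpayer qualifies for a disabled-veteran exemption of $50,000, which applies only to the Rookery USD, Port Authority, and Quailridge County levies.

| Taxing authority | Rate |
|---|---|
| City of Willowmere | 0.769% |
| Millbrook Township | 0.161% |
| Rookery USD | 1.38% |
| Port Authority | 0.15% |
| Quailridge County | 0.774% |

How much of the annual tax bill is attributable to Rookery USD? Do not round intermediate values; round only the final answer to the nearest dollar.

Assessed value = $1,640,800 × 0.99 = $1,624,392
Rookery USD taxable value = $1,624,392 − $50,000 = $1,574,392
Rookery USD levy = $1,574,392 × 0.0138 = $21,726.6096

$21,727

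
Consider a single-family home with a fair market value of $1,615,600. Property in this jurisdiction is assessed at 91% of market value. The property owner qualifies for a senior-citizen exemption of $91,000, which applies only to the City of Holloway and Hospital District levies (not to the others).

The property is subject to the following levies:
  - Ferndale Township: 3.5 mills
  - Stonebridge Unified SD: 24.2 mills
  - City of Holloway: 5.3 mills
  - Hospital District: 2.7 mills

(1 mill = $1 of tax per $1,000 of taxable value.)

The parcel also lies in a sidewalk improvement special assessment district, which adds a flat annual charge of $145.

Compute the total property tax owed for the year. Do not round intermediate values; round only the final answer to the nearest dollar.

Assessed value = $1,615,600 × 0.91 = $1,470,196
Ferndale Township: $1,470,196 × 0.0035 = $5,145.686
Stonebridge Unified SD: $1,470,196 × 0.0242 = $35,578.7432
City of Holloway: ($1,470,196 − $91,000) × 0.0053 = $1,379,196 × 0.0053 = $7,309.7388
Hospital District: ($1,470,196 − $91,000) × 0.0027 = $1,379,196 × 0.0027 = $3,723.8292
Levies subtotal = $51,757.9972
Total = $51,757.9972 + $145 = $51,902.9972

$51,903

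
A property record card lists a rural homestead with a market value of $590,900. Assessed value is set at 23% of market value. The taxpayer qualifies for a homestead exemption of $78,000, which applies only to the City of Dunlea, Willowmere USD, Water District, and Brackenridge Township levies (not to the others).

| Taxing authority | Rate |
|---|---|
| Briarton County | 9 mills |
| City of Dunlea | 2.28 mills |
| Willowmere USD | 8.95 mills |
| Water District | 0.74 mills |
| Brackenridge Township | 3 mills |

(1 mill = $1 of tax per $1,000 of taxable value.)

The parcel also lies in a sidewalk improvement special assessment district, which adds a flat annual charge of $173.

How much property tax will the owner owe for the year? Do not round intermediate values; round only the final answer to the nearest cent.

$2,263.03

Assessed value = $590,900 × 0.23 = $135,907
Briarton County: $135,907 × 0.009 = $1,223.163
City of Dunlea: ($135,907 − $78,000) × 0.00228 = $57,907 × 0.00228 = $132.02796
Willowmere USD: ($135,907 − $78,000) × 0.00895 = $57,907 × 0.00895 = $518.26765
Water District: ($135,907 − $78,000) × 0.00074 = $57,907 × 0.00074 = $42.85118
Brackenridge Township: ($135,907 − $78,000) × 0.003 = $57,907 × 0.003 = $173.721
Levies subtotal = $2,090.03079
Total = $2,090.03079 + $173 = $2,263.03079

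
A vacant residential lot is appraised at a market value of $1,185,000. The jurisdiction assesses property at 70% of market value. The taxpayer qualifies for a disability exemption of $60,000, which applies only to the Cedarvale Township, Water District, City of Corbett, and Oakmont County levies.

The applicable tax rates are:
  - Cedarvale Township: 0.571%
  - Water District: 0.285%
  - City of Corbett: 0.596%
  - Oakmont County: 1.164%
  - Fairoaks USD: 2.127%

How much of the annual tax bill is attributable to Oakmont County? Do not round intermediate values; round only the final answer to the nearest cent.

Assessed value = $1,185,000 × 0.7 = $829,500
Oakmont County taxable value = $829,500 − $60,000 = $769,500
Oakmont County levy = $769,500 × 0.01164 = $8,956.98

$8,956.98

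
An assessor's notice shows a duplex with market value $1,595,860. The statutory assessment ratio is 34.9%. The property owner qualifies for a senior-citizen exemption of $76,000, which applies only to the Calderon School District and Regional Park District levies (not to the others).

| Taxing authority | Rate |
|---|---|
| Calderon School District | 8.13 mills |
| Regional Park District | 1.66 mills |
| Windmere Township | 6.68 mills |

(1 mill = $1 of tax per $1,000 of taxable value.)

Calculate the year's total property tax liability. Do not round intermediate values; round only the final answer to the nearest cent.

$8,429.01

Assessed value = $1,595,860 × 0.349 = $556,955.14
Calderon School District: ($556,955.14 − $76,000) × 0.00813 = $480,955.14 × 0.00813 = $3,910.1652882
Regional Park District: ($556,955.14 − $76,000) × 0.00166 = $480,955.14 × 0.00166 = $798.3855324
Windmere Township: $556,955.14 × 0.00668 = $3,720.4603352
Total = $8,429.0111558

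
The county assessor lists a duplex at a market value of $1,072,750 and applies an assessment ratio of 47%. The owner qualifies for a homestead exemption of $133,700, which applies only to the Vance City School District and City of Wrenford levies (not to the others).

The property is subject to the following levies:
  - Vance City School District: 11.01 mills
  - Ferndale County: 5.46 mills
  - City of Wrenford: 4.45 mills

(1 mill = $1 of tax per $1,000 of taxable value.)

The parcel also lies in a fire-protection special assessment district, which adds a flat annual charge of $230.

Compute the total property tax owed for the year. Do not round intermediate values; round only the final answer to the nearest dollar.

Assessed value = $1,072,750 × 0.47 = $504,192.5
Vance City School District: ($504,192.5 − $133,700) × 0.01101 = $370,492.5 × 0.01101 = $4,079.122425
Ferndale County: $504,192.5 × 0.00546 = $2,752.89105
City of Wrenford: ($504,192.5 − $133,700) × 0.00445 = $370,492.5 × 0.00445 = $1,648.691625
Levies subtotal = $8,480.7051
Total = $8,480.7051 + $230 = $8,710.7051

$8,711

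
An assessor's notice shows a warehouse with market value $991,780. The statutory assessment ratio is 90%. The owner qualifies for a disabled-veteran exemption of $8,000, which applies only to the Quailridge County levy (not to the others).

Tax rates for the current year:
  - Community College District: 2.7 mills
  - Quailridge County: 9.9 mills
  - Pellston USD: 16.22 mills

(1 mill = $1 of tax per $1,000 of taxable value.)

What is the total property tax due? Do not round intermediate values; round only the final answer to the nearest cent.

$25,645.59

Assessed value = $991,780 × 0.9 = $892,602
Community College District: $892,602 × 0.0027 = $2,410.0254
Quailridge County: ($892,602 − $8,000) × 0.0099 = $884,602 × 0.0099 = $8,757.5598
Pellston USD: $892,602 × 0.01622 = $14,478.00444
Total = $25,645.58964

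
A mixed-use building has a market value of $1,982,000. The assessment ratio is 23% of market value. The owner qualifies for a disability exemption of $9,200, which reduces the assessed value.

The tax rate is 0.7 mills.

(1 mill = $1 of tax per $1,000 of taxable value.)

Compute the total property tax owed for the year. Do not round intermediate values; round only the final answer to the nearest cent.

$312.66

Assessed value = $1,982,000 × 0.23 = $455,860
Taxable value = $455,860 − $9,200 = $446,660
Tax = $446,660 × 0.0007 = $312.662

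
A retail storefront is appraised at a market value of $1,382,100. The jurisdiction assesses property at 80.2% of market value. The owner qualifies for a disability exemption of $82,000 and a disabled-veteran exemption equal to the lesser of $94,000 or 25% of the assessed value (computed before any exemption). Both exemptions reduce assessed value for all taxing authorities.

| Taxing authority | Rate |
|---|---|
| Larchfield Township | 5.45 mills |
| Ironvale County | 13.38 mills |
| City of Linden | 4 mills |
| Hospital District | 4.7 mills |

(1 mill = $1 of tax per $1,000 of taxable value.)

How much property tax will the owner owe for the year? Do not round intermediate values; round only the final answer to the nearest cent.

$25,670.19

Assessed value = $1,382,100 × 0.802 = $1,108,444.2
Disabled-veteran exemption = min($94,000, 25% × $1,108,444.2) = min($94,000, $277,111.05) = $94,000 (dollar cap binds)
Taxable value = $1,108,444.2 − $82,000 − $94,000 = $932,444.2
Larchfield Township: $932,444.2 × 0.00545 = $5,081.82089
Ironvale County: $932,444.2 × 0.01338 = $12,476.103396
City of Linden: $932,444.2 × 0.004 = $3,729.7768
Hospital District: $932,444.2 × 0.0047 = $4,382.48774
Total = $25,670.188826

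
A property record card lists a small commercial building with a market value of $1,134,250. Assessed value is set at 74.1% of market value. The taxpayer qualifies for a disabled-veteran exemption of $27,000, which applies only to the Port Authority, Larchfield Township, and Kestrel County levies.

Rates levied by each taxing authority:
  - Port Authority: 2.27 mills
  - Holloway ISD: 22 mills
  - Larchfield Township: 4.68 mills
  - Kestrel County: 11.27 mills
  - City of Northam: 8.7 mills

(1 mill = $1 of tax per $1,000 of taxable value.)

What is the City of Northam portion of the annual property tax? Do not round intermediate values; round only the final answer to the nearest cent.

$7,312.17

Assessed value = $1,134,250 × 0.741 = $840,479.25
City of Northam taxable value = $840,479.25 (exemption does not apply)
City of Northam levy = $840,479.25 × 0.0087 = $7,312.169475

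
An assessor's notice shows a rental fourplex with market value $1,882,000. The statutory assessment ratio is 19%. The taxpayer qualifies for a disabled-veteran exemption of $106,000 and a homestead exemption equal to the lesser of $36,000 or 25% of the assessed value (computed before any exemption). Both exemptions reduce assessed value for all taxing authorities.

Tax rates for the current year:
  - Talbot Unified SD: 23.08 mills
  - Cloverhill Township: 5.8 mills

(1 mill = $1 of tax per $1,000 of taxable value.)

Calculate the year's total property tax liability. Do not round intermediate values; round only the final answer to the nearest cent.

$6,225.95

Assessed value = $1,882,000 × 0.19 = $357,580
Homestead exemption = min($36,000, 25% × $357,580) = min($36,000, $89,395) = $36,000 (dollar cap binds)
Taxable value = $357,580 − $106,000 − $36,000 = $215,580
Talbot Unified SD: $215,580 × 0.02308 = $4,975.5864
Cloverhill Township: $215,580 × 0.0058 = $1,250.364
Total = $6,225.9504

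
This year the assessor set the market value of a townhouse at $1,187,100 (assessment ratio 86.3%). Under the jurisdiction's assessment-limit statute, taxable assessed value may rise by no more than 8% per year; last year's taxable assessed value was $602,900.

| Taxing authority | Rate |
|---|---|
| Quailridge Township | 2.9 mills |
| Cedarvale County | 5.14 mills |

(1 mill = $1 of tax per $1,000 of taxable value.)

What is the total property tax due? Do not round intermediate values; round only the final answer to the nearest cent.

$5,235.10

Uncapped assessed value = $1,187,100 × 0.863 = $1,024,467.3
Cap limit = $602,900 × 1.08 = $651,132
Taxable assessed value = min($1,024,467.3, $651,132) = $651,132 (cap binds)
Quailridge Township: $651,132 × 0.0029 = $1,888.2828
Cedarvale County: $651,132 × 0.00514 = $3,346.81848
Total = $5,235.10128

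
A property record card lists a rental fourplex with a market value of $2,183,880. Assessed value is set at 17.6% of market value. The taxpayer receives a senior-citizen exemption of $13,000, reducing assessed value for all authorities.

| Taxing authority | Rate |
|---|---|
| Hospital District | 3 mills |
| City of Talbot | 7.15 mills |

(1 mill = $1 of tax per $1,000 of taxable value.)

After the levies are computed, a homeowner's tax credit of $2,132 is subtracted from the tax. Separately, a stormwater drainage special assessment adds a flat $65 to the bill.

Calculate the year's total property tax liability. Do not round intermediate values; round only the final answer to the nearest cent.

$1,702.33

Assessed value = $2,183,880 × 0.176 = $384,362.88
Taxable value = $384,362.88 − $13,000 = $371,362.88
Hospital District: $371,362.88 × 0.003 = $1,114.08864
City of Talbot: $371,362.88 × 0.00715 = $2,655.244592
Levies subtotal = $3,769.333232
After credit = $3,769.333232 − $2,132 = $1,637.333232
Total = $1,637.333232 + $65 = $1,702.333232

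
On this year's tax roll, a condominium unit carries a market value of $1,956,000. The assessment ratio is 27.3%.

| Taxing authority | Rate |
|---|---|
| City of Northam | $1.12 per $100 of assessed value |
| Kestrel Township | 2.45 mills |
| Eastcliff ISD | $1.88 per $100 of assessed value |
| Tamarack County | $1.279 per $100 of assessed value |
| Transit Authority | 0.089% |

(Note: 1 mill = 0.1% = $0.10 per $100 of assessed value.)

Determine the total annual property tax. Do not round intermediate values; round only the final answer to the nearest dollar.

$24,633

Assessed value = $1,956,000 × 0.273 = $533,988
City of Northam: $533,988 × 0.0112 = $5,980.6656
Kestrel Township: $533,988 × 0.00245 = $1,308.2706
Eastcliff ISD: $533,988 × 0.0188 = $10,038.9744
Tamarack County: $533,988 × 0.01279 = $6,829.70652
Transit Authority: $533,988 × 0.00089 = $475.24932
Total = $24,632.86644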